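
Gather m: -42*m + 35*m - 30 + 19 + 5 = -7*m - 6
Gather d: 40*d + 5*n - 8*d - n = 32*d + 4*n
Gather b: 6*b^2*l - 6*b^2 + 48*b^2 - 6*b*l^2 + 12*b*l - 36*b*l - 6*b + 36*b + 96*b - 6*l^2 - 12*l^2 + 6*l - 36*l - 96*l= b^2*(6*l + 42) + b*(-6*l^2 - 24*l + 126) - 18*l^2 - 126*l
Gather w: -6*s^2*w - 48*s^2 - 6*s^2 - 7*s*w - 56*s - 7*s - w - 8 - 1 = -54*s^2 - 63*s + w*(-6*s^2 - 7*s - 1) - 9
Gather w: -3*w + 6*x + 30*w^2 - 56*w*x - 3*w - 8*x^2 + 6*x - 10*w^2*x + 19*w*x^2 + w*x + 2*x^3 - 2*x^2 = w^2*(30 - 10*x) + w*(19*x^2 - 55*x - 6) + 2*x^3 - 10*x^2 + 12*x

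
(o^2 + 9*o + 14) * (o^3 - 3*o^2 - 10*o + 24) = o^5 + 6*o^4 - 23*o^3 - 108*o^2 + 76*o + 336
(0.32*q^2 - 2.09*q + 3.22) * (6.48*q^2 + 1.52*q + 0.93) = 2.0736*q^4 - 13.0568*q^3 + 17.9864*q^2 + 2.9507*q + 2.9946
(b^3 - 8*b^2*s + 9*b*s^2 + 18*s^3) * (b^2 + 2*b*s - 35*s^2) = b^5 - 6*b^4*s - 42*b^3*s^2 + 316*b^2*s^3 - 279*b*s^4 - 630*s^5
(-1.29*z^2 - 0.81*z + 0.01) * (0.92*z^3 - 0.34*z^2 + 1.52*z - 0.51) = -1.1868*z^5 - 0.3066*z^4 - 1.6762*z^3 - 0.5767*z^2 + 0.4283*z - 0.0051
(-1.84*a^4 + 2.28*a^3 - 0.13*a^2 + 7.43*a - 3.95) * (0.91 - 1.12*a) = 2.0608*a^5 - 4.228*a^4 + 2.2204*a^3 - 8.4399*a^2 + 11.1853*a - 3.5945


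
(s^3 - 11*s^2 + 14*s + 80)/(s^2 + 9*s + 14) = (s^2 - 13*s + 40)/(s + 7)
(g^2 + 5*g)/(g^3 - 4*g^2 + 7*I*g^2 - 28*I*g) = (g + 5)/(g^2 + g*(-4 + 7*I) - 28*I)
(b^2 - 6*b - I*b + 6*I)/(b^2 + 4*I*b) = (b^2 - 6*b - I*b + 6*I)/(b*(b + 4*I))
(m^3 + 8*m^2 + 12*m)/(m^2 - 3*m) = (m^2 + 8*m + 12)/(m - 3)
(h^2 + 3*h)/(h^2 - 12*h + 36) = h*(h + 3)/(h^2 - 12*h + 36)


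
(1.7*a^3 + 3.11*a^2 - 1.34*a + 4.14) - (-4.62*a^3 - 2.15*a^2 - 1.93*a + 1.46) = 6.32*a^3 + 5.26*a^2 + 0.59*a + 2.68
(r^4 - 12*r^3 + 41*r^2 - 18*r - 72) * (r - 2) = r^5 - 14*r^4 + 65*r^3 - 100*r^2 - 36*r + 144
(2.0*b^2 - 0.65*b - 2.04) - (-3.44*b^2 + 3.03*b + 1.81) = 5.44*b^2 - 3.68*b - 3.85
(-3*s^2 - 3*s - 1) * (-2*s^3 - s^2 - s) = 6*s^5 + 9*s^4 + 8*s^3 + 4*s^2 + s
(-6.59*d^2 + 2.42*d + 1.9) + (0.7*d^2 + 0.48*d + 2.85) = -5.89*d^2 + 2.9*d + 4.75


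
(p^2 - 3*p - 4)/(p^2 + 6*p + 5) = (p - 4)/(p + 5)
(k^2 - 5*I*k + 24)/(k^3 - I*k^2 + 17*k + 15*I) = (k - 8*I)/(k^2 - 4*I*k + 5)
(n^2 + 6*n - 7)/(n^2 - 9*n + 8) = (n + 7)/(n - 8)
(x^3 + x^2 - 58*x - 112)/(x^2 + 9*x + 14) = x - 8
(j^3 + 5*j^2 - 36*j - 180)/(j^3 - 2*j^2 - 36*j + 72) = (j + 5)/(j - 2)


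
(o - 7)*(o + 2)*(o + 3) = o^3 - 2*o^2 - 29*o - 42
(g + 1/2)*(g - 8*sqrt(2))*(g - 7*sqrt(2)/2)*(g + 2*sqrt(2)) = g^4 - 19*sqrt(2)*g^3/2 + g^3/2 - 19*sqrt(2)*g^2/4 + 10*g^2 + 5*g + 112*sqrt(2)*g + 56*sqrt(2)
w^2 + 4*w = w*(w + 4)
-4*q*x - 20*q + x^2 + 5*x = (-4*q + x)*(x + 5)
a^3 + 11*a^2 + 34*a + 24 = (a + 1)*(a + 4)*(a + 6)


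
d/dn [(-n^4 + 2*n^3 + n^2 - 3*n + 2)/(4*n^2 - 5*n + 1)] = (-8*n^5 + 23*n^4 - 24*n^3 + 13*n^2 - 14*n + 7)/(16*n^4 - 40*n^3 + 33*n^2 - 10*n + 1)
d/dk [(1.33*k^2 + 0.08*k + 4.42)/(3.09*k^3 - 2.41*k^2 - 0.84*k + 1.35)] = (-4.1097*k^4 - 0.4944*k^3 - 41.8978*k^2 + 24.8954*k + 3.8208)/(9.5481*k^6 - 14.8938*k^5 + 0.616900000000001*k^4 + 12.3918*k^3 - 5.8014*k^2 - 2.268*k + 1.8225)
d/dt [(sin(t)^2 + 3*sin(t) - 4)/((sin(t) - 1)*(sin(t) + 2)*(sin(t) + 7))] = (-8*sin(t) + cos(t)^2 - 23)*cos(t)/((sin(t) + 2)^2*(sin(t) + 7)^2)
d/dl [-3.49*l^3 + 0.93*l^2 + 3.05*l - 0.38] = -10.47*l^2 + 1.86*l + 3.05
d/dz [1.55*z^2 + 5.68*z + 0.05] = 3.1*z + 5.68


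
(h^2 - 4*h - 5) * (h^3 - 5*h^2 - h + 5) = h^5 - 9*h^4 + 14*h^3 + 34*h^2 - 15*h - 25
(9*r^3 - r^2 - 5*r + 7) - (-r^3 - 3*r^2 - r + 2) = 10*r^3 + 2*r^2 - 4*r + 5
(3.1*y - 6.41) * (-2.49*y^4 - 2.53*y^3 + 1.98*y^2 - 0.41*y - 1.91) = -7.719*y^5 + 8.1179*y^4 + 22.3553*y^3 - 13.9628*y^2 - 3.2929*y + 12.2431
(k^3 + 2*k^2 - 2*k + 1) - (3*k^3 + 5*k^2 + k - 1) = -2*k^3 - 3*k^2 - 3*k + 2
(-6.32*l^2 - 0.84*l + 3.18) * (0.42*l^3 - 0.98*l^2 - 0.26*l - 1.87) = -2.6544*l^5 + 5.8408*l^4 + 3.802*l^3 + 8.9204*l^2 + 0.744*l - 5.9466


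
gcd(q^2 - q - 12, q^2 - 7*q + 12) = q - 4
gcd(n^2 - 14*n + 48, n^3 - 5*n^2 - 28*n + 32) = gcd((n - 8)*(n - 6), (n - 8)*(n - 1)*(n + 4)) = n - 8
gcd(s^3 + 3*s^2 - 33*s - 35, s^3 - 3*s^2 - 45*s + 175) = s^2 + 2*s - 35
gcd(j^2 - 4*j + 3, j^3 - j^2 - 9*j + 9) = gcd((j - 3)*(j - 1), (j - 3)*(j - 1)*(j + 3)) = j^2 - 4*j + 3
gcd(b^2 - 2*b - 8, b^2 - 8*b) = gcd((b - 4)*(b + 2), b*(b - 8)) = 1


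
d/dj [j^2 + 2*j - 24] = 2*j + 2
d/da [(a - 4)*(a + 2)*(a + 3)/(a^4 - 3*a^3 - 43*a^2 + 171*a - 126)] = (-a^6 - 2*a^5 + 2*a^4 + 354*a^3 - 1025*a^2 - 2316*a + 5868)/(a^8 - 6*a^7 - 77*a^6 + 600*a^5 + 571*a^4 - 13950*a^3 + 40077*a^2 - 43092*a + 15876)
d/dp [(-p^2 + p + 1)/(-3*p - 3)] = p*(p + 2)/(3*(p^2 + 2*p + 1))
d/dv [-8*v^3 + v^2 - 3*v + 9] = -24*v^2 + 2*v - 3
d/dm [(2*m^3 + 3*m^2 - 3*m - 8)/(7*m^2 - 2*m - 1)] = (14*m^4 - 8*m^3 + 9*m^2 + 106*m - 13)/(49*m^4 - 28*m^3 - 10*m^2 + 4*m + 1)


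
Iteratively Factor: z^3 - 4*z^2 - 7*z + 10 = (z + 2)*(z^2 - 6*z + 5) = (z - 5)*(z + 2)*(z - 1)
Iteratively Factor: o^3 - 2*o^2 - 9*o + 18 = (o - 2)*(o^2 - 9) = (o - 2)*(o + 3)*(o - 3)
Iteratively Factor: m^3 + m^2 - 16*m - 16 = (m + 1)*(m^2 - 16) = (m - 4)*(m + 1)*(m + 4)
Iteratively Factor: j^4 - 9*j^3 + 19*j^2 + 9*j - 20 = (j - 4)*(j^3 - 5*j^2 - j + 5) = (j - 4)*(j - 1)*(j^2 - 4*j - 5) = (j - 5)*(j - 4)*(j - 1)*(j + 1)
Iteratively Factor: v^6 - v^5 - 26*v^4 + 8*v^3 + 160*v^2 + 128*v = (v + 4)*(v^5 - 5*v^4 - 6*v^3 + 32*v^2 + 32*v) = (v + 1)*(v + 4)*(v^4 - 6*v^3 + 32*v) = (v - 4)*(v + 1)*(v + 4)*(v^3 - 2*v^2 - 8*v) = v*(v - 4)*(v + 1)*(v + 4)*(v^2 - 2*v - 8) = v*(v - 4)^2*(v + 1)*(v + 4)*(v + 2)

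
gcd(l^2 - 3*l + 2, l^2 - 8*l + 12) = l - 2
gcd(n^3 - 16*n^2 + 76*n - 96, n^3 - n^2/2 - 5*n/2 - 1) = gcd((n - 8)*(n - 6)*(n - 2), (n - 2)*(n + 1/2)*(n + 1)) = n - 2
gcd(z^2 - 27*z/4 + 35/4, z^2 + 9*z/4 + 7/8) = 1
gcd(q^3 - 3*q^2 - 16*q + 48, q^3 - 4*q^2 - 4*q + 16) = q - 4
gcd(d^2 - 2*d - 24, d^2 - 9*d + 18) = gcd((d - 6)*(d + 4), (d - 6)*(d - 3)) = d - 6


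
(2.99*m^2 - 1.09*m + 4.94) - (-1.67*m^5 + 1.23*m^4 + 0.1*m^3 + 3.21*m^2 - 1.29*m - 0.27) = 1.67*m^5 - 1.23*m^4 - 0.1*m^3 - 0.22*m^2 + 0.2*m + 5.21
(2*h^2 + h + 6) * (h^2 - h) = 2*h^4 - h^3 + 5*h^2 - 6*h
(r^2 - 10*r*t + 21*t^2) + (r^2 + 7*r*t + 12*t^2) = 2*r^2 - 3*r*t + 33*t^2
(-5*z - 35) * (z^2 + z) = -5*z^3 - 40*z^2 - 35*z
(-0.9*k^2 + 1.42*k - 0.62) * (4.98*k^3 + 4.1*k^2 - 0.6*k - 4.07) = -4.482*k^5 + 3.3816*k^4 + 3.2744*k^3 + 0.269000000000001*k^2 - 5.4074*k + 2.5234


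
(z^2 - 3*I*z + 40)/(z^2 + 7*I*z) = (z^2 - 3*I*z + 40)/(z*(z + 7*I))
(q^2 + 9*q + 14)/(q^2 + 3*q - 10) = (q^2 + 9*q + 14)/(q^2 + 3*q - 10)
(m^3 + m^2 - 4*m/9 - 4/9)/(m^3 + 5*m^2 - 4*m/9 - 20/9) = (m + 1)/(m + 5)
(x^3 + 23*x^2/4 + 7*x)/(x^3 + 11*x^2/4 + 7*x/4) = (x + 4)/(x + 1)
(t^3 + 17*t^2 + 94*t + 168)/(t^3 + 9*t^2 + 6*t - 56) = (t + 6)/(t - 2)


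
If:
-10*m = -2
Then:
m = 1/5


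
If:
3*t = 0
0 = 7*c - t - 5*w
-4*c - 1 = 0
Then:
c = -1/4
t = 0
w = -7/20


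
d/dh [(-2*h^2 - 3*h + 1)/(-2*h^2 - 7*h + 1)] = 4*(2*h^2 + 1)/(4*h^4 + 28*h^3 + 45*h^2 - 14*h + 1)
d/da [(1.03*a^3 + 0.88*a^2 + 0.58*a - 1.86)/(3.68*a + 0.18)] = (7.5808*a^3 + 3.7946*a^2 + 0.3168*a + 6.9492)/(13.5424*a^2 + 1.3248*a + 0.0324)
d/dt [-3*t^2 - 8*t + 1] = -6*t - 8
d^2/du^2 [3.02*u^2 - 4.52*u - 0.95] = 6.04000000000000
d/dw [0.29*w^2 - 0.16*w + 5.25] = 0.58*w - 0.16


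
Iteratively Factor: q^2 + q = (q + 1)*(q)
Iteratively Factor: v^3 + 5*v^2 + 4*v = (v + 1)*(v^2 + 4*v) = (v + 1)*(v + 4)*(v)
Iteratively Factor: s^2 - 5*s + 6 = (s - 2)*(s - 3)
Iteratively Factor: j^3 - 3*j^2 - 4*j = (j)*(j^2 - 3*j - 4) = j*(j + 1)*(j - 4)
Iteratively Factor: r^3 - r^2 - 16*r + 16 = (r + 4)*(r^2 - 5*r + 4) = (r - 4)*(r + 4)*(r - 1)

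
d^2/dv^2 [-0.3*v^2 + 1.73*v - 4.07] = -0.600000000000000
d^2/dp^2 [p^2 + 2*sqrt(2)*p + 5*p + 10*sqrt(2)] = 2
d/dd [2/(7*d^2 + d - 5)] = 2*(-14*d - 1)/(7*d^2 + d - 5)^2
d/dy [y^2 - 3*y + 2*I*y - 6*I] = 2*y - 3 + 2*I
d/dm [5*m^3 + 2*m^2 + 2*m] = 15*m^2 + 4*m + 2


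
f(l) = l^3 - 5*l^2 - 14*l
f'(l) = 3*l^2 - 10*l - 14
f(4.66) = -72.62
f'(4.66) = 4.55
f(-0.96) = 7.95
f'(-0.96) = -1.64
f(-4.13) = -97.91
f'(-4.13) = 78.47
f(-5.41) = -228.94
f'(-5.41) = 127.90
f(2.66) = -53.80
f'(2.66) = -19.37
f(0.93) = -16.54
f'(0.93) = -20.71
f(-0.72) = 7.11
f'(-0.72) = -5.24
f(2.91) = -58.44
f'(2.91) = -17.70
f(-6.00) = -312.00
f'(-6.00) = 154.00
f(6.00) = -48.00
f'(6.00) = 34.00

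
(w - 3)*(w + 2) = w^2 - w - 6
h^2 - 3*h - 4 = (h - 4)*(h + 1)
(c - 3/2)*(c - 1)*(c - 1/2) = c^3 - 3*c^2 + 11*c/4 - 3/4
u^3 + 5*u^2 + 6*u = u*(u + 2)*(u + 3)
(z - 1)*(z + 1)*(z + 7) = z^3 + 7*z^2 - z - 7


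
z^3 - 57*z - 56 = (z - 8)*(z + 1)*(z + 7)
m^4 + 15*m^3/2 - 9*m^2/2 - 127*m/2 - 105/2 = (m - 3)*(m + 1)*(m + 5/2)*(m + 7)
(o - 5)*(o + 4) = o^2 - o - 20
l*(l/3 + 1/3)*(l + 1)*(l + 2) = l^4/3 + 4*l^3/3 + 5*l^2/3 + 2*l/3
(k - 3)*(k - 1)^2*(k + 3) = k^4 - 2*k^3 - 8*k^2 + 18*k - 9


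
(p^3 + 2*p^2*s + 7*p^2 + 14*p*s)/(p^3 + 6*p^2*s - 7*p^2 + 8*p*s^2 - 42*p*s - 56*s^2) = p*(p + 7)/(p^2 + 4*p*s - 7*p - 28*s)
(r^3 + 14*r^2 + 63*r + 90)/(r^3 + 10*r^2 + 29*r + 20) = (r^2 + 9*r + 18)/(r^2 + 5*r + 4)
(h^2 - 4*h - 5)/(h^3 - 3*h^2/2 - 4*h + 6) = 2*(h^2 - 4*h - 5)/(2*h^3 - 3*h^2 - 8*h + 12)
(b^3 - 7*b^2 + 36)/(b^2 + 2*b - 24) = (b^3 - 7*b^2 + 36)/(b^2 + 2*b - 24)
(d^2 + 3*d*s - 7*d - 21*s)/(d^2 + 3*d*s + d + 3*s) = (d - 7)/(d + 1)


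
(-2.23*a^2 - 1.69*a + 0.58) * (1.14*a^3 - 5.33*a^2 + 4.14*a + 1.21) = -2.5422*a^5 + 9.9593*a^4 + 0.4367*a^3 - 12.7863*a^2 + 0.3563*a + 0.7018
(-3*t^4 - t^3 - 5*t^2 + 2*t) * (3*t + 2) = -9*t^5 - 9*t^4 - 17*t^3 - 4*t^2 + 4*t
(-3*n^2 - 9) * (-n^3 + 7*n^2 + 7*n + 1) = 3*n^5 - 21*n^4 - 12*n^3 - 66*n^2 - 63*n - 9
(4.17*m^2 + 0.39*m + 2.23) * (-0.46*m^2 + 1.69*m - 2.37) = -1.9182*m^4 + 6.8679*m^3 - 10.2496*m^2 + 2.8444*m - 5.2851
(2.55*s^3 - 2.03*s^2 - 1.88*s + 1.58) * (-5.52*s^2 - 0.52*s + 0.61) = -14.076*s^5 + 9.8796*s^4 + 12.9887*s^3 - 8.9823*s^2 - 1.9684*s + 0.9638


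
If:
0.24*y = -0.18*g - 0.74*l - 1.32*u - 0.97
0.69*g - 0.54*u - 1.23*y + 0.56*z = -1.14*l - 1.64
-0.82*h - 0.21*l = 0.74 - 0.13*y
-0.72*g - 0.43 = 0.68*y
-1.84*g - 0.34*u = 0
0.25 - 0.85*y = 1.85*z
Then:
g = -0.09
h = -0.49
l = -1.94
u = 0.46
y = -0.54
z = 0.38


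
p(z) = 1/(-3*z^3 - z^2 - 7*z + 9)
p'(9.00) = 0.00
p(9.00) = 0.00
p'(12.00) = 0.00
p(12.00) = 0.00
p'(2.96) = 0.01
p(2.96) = -0.01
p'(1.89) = 0.05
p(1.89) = -0.04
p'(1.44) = 0.19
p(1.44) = -0.08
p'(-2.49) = 0.01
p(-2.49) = 0.02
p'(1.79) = 0.07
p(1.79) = -0.04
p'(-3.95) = 0.00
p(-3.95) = 0.00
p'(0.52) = 0.48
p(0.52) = 0.21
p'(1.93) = 0.05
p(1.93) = -0.03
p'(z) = (9*z^2 + 2*z + 7)/(-3*z^3 - z^2 - 7*z + 9)^2 = (9*z^2 + 2*z + 7)/(3*z^3 + z^2 + 7*z - 9)^2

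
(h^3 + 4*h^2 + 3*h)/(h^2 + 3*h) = h + 1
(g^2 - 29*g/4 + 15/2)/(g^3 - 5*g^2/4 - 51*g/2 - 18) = (4*g - 5)/(4*g^2 + 19*g + 12)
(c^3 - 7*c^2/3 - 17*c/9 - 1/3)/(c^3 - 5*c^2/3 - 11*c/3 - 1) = (c + 1/3)/(c + 1)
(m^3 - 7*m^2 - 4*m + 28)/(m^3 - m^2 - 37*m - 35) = (m^2 - 4)/(m^2 + 6*m + 5)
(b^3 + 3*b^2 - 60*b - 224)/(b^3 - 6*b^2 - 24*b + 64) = (b + 7)/(b - 2)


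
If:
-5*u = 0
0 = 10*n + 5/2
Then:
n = -1/4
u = 0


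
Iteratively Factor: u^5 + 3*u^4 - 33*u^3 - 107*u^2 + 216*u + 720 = (u - 3)*(u^4 + 6*u^3 - 15*u^2 - 152*u - 240) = (u - 3)*(u + 4)*(u^3 + 2*u^2 - 23*u - 60) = (u - 3)*(u + 3)*(u + 4)*(u^2 - u - 20) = (u - 5)*(u - 3)*(u + 3)*(u + 4)*(u + 4)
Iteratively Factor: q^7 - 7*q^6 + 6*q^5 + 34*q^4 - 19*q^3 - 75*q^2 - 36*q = (q - 3)*(q^6 - 4*q^5 - 6*q^4 + 16*q^3 + 29*q^2 + 12*q) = (q - 3)*(q + 1)*(q^5 - 5*q^4 - q^3 + 17*q^2 + 12*q) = (q - 4)*(q - 3)*(q + 1)*(q^4 - q^3 - 5*q^2 - 3*q) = (q - 4)*(q - 3)*(q + 1)^2*(q^3 - 2*q^2 - 3*q) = (q - 4)*(q - 3)^2*(q + 1)^2*(q^2 + q) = (q - 4)*(q - 3)^2*(q + 1)^3*(q)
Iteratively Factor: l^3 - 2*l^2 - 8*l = (l - 4)*(l^2 + 2*l) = (l - 4)*(l + 2)*(l)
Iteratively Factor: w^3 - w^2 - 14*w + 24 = (w + 4)*(w^2 - 5*w + 6) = (w - 3)*(w + 4)*(w - 2)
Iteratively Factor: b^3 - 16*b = (b - 4)*(b^2 + 4*b) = b*(b - 4)*(b + 4)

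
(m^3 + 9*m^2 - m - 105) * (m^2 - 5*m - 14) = m^5 + 4*m^4 - 60*m^3 - 226*m^2 + 539*m + 1470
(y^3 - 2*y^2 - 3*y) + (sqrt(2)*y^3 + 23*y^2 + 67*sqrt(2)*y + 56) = y^3 + sqrt(2)*y^3 + 21*y^2 - 3*y + 67*sqrt(2)*y + 56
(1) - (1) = 0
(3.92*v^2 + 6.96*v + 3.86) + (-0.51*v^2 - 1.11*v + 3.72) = 3.41*v^2 + 5.85*v + 7.58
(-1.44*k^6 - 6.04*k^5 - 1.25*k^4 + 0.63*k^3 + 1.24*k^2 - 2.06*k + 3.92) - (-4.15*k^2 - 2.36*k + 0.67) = -1.44*k^6 - 6.04*k^5 - 1.25*k^4 + 0.63*k^3 + 5.39*k^2 + 0.3*k + 3.25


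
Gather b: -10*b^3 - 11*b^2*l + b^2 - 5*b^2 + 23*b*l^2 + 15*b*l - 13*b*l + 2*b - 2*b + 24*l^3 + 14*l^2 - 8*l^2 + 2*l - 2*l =-10*b^3 + b^2*(-11*l - 4) + b*(23*l^2 + 2*l) + 24*l^3 + 6*l^2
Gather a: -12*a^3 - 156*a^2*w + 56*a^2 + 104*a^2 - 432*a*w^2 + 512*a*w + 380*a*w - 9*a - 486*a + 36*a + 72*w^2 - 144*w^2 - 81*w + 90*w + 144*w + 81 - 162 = -12*a^3 + a^2*(160 - 156*w) + a*(-432*w^2 + 892*w - 459) - 72*w^2 + 153*w - 81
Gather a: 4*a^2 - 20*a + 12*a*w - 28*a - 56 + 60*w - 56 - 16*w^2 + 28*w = 4*a^2 + a*(12*w - 48) - 16*w^2 + 88*w - 112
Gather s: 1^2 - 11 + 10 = 0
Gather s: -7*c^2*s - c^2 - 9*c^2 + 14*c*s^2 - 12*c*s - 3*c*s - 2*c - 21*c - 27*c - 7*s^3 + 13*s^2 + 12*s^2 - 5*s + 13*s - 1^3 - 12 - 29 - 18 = -10*c^2 - 50*c - 7*s^3 + s^2*(14*c + 25) + s*(-7*c^2 - 15*c + 8) - 60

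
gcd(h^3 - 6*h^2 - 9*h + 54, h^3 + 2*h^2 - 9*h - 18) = h^2 - 9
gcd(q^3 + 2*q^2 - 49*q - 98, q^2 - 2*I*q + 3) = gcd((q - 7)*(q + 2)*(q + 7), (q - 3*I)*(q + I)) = 1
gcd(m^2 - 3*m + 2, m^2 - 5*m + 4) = m - 1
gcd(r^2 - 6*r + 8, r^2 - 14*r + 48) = 1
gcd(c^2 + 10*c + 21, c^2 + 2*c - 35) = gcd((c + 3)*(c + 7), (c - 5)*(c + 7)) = c + 7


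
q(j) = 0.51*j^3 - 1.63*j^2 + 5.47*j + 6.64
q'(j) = 1.53*j^2 - 3.26*j + 5.47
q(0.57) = 9.32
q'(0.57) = 4.11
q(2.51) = 18.17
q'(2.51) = 6.93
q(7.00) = 139.99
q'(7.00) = 57.62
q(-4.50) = -97.46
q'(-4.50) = 51.12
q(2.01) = 15.19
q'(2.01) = 5.10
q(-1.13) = -2.36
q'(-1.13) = 11.11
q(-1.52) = -7.23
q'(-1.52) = 13.96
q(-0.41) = 4.09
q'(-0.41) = 7.06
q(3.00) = 22.15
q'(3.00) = 9.46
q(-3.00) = -38.21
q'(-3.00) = 29.02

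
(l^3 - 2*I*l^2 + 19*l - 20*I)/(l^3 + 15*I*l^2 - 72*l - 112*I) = (l^2 - 6*I*l - 5)/(l^2 + 11*I*l - 28)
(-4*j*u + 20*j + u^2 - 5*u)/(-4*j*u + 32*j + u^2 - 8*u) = (u - 5)/(u - 8)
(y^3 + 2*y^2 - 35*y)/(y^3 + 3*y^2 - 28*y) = (y - 5)/(y - 4)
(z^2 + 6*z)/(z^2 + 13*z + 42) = z/(z + 7)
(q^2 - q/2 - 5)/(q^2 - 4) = (q - 5/2)/(q - 2)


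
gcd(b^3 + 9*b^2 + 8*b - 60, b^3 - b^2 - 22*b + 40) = b^2 + 3*b - 10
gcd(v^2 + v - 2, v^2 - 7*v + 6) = v - 1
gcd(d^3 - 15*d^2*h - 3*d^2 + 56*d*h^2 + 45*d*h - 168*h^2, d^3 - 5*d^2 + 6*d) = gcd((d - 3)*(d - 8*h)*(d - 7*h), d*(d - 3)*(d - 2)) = d - 3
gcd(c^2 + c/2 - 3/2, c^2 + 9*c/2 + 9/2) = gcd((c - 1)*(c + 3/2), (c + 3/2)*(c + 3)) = c + 3/2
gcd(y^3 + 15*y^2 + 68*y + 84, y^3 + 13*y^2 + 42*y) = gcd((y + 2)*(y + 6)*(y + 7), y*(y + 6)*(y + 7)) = y^2 + 13*y + 42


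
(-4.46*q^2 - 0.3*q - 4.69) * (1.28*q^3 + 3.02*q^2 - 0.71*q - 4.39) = -5.7088*q^5 - 13.8532*q^4 - 3.7426*q^3 + 5.6286*q^2 + 4.6469*q + 20.5891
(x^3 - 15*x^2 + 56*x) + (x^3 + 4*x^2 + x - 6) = 2*x^3 - 11*x^2 + 57*x - 6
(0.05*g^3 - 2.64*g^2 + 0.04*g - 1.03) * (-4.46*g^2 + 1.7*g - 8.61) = -0.223*g^5 + 11.8594*g^4 - 5.0969*g^3 + 27.3922*g^2 - 2.0954*g + 8.8683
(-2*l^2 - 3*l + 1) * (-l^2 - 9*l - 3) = 2*l^4 + 21*l^3 + 32*l^2 - 3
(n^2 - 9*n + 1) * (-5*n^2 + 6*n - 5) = -5*n^4 + 51*n^3 - 64*n^2 + 51*n - 5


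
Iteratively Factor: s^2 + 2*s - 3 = (s + 3)*(s - 1)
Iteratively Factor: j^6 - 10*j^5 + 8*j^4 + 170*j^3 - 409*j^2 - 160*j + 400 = (j - 1)*(j^5 - 9*j^4 - j^3 + 169*j^2 - 240*j - 400) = (j - 5)*(j - 1)*(j^4 - 4*j^3 - 21*j^2 + 64*j + 80) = (j - 5)*(j - 4)*(j - 1)*(j^3 - 21*j - 20) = (j - 5)*(j - 4)*(j - 1)*(j + 4)*(j^2 - 4*j - 5) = (j - 5)^2*(j - 4)*(j - 1)*(j + 4)*(j + 1)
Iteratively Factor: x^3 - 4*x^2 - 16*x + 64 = (x - 4)*(x^2 - 16) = (x - 4)^2*(x + 4)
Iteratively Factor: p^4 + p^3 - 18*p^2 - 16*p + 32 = (p - 4)*(p^3 + 5*p^2 + 2*p - 8) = (p - 4)*(p + 2)*(p^2 + 3*p - 4) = (p - 4)*(p - 1)*(p + 2)*(p + 4)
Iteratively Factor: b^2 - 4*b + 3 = (b - 1)*(b - 3)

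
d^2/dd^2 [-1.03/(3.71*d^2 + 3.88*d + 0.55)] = (28.354046*d^2 + 29.653288*d - 1.03*(7.42*d + 3.88)*(14.84*d + 7.76) + 4.20343)/(3.71*d^2 + 3.88*d + 0.55)^3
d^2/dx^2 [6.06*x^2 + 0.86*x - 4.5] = 12.1200000000000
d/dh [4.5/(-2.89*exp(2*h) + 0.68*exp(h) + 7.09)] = (26.01*exp(h) - 3.06)*exp(h)/(-2.89*exp(2*h) + 0.68*exp(h) + 7.09)^2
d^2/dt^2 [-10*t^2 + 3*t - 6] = -20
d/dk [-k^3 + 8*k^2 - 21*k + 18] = -3*k^2 + 16*k - 21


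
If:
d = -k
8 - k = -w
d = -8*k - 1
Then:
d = 1/7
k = -1/7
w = -57/7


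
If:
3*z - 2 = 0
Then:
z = 2/3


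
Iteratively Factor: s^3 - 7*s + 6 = (s + 3)*(s^2 - 3*s + 2) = (s - 2)*(s + 3)*(s - 1)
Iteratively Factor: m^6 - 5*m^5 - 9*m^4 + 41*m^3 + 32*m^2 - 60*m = (m - 3)*(m^5 - 2*m^4 - 15*m^3 - 4*m^2 + 20*m) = (m - 3)*(m - 1)*(m^4 - m^3 - 16*m^2 - 20*m) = m*(m - 3)*(m - 1)*(m^3 - m^2 - 16*m - 20) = m*(m - 3)*(m - 1)*(m + 2)*(m^2 - 3*m - 10) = m*(m - 5)*(m - 3)*(m - 1)*(m + 2)*(m + 2)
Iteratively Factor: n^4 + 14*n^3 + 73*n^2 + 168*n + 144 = (n + 3)*(n^3 + 11*n^2 + 40*n + 48) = (n + 3)*(n + 4)*(n^2 + 7*n + 12) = (n + 3)*(n + 4)^2*(n + 3)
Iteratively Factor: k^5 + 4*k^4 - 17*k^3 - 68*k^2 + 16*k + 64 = (k + 1)*(k^4 + 3*k^3 - 20*k^2 - 48*k + 64) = (k - 4)*(k + 1)*(k^3 + 7*k^2 + 8*k - 16) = (k - 4)*(k + 1)*(k + 4)*(k^2 + 3*k - 4) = (k - 4)*(k + 1)*(k + 4)^2*(k - 1)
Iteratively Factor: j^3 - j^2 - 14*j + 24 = (j - 2)*(j^2 + j - 12) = (j - 2)*(j + 4)*(j - 3)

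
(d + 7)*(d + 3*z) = d^2 + 3*d*z + 7*d + 21*z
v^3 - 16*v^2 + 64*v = v*(v - 8)^2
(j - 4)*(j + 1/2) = j^2 - 7*j/2 - 2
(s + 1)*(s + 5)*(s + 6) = s^3 + 12*s^2 + 41*s + 30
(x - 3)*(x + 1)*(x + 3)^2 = x^4 + 4*x^3 - 6*x^2 - 36*x - 27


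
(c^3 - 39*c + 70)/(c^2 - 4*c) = (c^3 - 39*c + 70)/(c*(c - 4))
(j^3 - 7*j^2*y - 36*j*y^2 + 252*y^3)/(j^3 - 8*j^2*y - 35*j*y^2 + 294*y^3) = (-j + 6*y)/(-j + 7*y)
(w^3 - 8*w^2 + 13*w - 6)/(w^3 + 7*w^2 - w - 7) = (w^2 - 7*w + 6)/(w^2 + 8*w + 7)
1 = 1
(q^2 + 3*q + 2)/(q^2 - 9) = (q^2 + 3*q + 2)/(q^2 - 9)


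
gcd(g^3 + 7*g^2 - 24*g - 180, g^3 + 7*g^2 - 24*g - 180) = g^3 + 7*g^2 - 24*g - 180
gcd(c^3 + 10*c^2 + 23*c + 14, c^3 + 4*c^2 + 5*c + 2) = c^2 + 3*c + 2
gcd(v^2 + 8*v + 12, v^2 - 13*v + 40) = 1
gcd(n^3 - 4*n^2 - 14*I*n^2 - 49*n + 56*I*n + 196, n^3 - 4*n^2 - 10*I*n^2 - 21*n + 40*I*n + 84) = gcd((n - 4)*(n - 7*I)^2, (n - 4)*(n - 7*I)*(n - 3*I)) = n^2 + n*(-4 - 7*I) + 28*I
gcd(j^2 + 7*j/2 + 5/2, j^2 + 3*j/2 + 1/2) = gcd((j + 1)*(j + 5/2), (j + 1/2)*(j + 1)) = j + 1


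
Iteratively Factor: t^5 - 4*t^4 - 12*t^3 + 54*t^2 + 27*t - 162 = (t - 3)*(t^4 - t^3 - 15*t^2 + 9*t + 54) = (t - 3)*(t + 3)*(t^3 - 4*t^2 - 3*t + 18) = (t - 3)^2*(t + 3)*(t^2 - t - 6) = (t - 3)^3*(t + 3)*(t + 2)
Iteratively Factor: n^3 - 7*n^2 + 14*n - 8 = (n - 4)*(n^2 - 3*n + 2) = (n - 4)*(n - 1)*(n - 2)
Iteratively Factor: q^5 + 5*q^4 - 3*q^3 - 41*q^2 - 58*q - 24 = (q - 3)*(q^4 + 8*q^3 + 21*q^2 + 22*q + 8) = (q - 3)*(q + 4)*(q^3 + 4*q^2 + 5*q + 2) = (q - 3)*(q + 2)*(q + 4)*(q^2 + 2*q + 1) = (q - 3)*(q + 1)*(q + 2)*(q + 4)*(q + 1)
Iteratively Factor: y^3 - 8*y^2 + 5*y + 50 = (y - 5)*(y^2 - 3*y - 10) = (y - 5)^2*(y + 2)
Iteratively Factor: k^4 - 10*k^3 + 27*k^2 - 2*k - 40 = (k - 4)*(k^3 - 6*k^2 + 3*k + 10) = (k - 4)*(k + 1)*(k^2 - 7*k + 10) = (k - 5)*(k - 4)*(k + 1)*(k - 2)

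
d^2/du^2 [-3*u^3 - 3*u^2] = -18*u - 6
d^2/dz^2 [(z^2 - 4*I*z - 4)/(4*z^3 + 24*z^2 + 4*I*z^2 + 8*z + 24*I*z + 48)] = (z^6 - 12*I*z^5 + z^4*(-18 - 90*I) + z^3*(-258 - 202*I) + z^2*(-660 + 36*I) + z*(-72 + 408*I) + 272 + 48*I)/(2*z^9 + z^8*(36 + 6*I) + z^7*(222 + 108*I) + z^6*(540 + 670*I) + z^5*(660 + 1692*I) + z^4*(1512 + 2400*I) + z^3*(1312 + 5184*I) + z^2*(2880 + 2592*I) + z*(1728 + 5184*I) + 3456)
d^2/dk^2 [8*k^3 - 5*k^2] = 48*k - 10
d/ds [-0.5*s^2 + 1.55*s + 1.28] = 1.55 - 1.0*s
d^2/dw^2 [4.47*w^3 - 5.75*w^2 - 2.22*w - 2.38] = 26.82*w - 11.5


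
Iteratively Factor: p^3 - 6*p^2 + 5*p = (p - 5)*(p^2 - p) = p*(p - 5)*(p - 1)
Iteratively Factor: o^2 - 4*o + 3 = (o - 1)*(o - 3)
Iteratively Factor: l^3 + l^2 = (l)*(l^2 + l) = l*(l + 1)*(l)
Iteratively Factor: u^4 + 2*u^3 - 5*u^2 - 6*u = (u)*(u^3 + 2*u^2 - 5*u - 6) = u*(u + 1)*(u^2 + u - 6) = u*(u + 1)*(u + 3)*(u - 2)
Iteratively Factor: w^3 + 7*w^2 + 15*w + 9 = (w + 1)*(w^2 + 6*w + 9) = (w + 1)*(w + 3)*(w + 3)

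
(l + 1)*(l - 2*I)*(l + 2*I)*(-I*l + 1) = -I*l^4 + l^3 - I*l^3 + l^2 - 4*I*l^2 + 4*l - 4*I*l + 4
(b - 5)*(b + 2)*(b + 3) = b^3 - 19*b - 30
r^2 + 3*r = r*(r + 3)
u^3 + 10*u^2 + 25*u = u*(u + 5)^2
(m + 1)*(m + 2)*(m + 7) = m^3 + 10*m^2 + 23*m + 14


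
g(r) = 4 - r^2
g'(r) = -2*r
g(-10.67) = -109.85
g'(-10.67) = 21.34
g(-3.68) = -9.54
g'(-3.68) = 7.36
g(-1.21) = 2.54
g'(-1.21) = 2.42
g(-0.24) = 3.94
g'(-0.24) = 0.48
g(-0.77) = 3.41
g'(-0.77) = 1.54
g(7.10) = -46.41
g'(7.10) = -14.20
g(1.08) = 2.83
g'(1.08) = -2.16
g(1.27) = 2.39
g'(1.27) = -2.54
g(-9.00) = -77.00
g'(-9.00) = 18.00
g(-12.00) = -140.00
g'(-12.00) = 24.00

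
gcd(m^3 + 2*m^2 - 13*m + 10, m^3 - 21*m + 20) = m^2 + 4*m - 5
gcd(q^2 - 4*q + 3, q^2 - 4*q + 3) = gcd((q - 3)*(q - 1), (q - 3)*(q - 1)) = q^2 - 4*q + 3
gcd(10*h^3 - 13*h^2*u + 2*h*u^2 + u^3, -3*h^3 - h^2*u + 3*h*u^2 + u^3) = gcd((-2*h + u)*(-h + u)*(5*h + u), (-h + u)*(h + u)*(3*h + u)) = -h + u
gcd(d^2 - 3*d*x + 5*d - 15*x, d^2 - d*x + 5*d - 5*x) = d + 5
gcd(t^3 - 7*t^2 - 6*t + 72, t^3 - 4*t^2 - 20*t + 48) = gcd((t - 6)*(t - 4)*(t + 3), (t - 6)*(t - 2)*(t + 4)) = t - 6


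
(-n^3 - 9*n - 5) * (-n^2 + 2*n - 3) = n^5 - 2*n^4 + 12*n^3 - 13*n^2 + 17*n + 15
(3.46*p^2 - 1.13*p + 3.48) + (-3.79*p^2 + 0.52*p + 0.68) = -0.33*p^2 - 0.61*p + 4.16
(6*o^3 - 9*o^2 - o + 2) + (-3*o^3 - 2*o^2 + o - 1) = 3*o^3 - 11*o^2 + 1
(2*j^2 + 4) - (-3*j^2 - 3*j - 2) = 5*j^2 + 3*j + 6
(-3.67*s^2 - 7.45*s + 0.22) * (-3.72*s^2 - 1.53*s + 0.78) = 13.6524*s^4 + 33.3291*s^3 + 7.7175*s^2 - 6.1476*s + 0.1716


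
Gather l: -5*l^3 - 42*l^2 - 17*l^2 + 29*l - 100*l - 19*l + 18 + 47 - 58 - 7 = -5*l^3 - 59*l^2 - 90*l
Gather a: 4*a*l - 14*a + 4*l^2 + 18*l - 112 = a*(4*l - 14) + 4*l^2 + 18*l - 112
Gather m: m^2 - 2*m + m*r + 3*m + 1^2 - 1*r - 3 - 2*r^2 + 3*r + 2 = m^2 + m*(r + 1) - 2*r^2 + 2*r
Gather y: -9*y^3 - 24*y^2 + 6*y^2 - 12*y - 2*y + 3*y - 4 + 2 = -9*y^3 - 18*y^2 - 11*y - 2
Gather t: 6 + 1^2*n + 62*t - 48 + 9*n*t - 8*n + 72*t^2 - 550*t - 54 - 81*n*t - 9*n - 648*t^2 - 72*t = -16*n - 576*t^2 + t*(-72*n - 560) - 96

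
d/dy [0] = 0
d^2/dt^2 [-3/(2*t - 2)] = -3/(t - 1)^3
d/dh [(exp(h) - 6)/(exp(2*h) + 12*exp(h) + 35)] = (-2*(exp(h) - 6)*(exp(h) + 6) + exp(2*h) + 12*exp(h) + 35)*exp(h)/(exp(2*h) + 12*exp(h) + 35)^2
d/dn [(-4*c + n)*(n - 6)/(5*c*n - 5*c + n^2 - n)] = ((4*c - n)*(n - 6)*(5*c + 2*n - 1) + 2*(-2*c + n - 3)*(5*c*n - 5*c + n^2 - n))/(5*c*n - 5*c + n^2 - n)^2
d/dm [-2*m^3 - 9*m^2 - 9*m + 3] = -6*m^2 - 18*m - 9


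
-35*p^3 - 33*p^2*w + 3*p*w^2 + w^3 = (-5*p + w)*(p + w)*(7*p + w)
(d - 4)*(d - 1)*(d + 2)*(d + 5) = d^4 + 2*d^3 - 21*d^2 - 22*d + 40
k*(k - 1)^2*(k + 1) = k^4 - k^3 - k^2 + k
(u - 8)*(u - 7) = u^2 - 15*u + 56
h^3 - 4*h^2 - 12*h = h*(h - 6)*(h + 2)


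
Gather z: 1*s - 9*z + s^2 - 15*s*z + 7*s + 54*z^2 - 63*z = s^2 + 8*s + 54*z^2 + z*(-15*s - 72)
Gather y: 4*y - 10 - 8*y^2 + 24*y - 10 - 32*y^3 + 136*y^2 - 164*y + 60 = -32*y^3 + 128*y^2 - 136*y + 40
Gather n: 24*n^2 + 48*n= 24*n^2 + 48*n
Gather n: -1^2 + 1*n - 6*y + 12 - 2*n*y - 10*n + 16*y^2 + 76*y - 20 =n*(-2*y - 9) + 16*y^2 + 70*y - 9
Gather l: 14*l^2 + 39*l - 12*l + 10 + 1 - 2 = 14*l^2 + 27*l + 9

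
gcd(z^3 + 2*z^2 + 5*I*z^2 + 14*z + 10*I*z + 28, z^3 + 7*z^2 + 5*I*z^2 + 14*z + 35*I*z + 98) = z^2 + 5*I*z + 14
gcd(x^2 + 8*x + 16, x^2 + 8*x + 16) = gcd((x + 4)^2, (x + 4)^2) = x^2 + 8*x + 16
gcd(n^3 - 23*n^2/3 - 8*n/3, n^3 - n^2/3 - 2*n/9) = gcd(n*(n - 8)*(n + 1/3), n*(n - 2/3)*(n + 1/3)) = n^2 + n/3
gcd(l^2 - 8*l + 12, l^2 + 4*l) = 1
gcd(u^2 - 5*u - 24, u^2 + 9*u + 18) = u + 3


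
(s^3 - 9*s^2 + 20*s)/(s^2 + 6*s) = (s^2 - 9*s + 20)/(s + 6)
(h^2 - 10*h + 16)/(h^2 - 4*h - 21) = (-h^2 + 10*h - 16)/(-h^2 + 4*h + 21)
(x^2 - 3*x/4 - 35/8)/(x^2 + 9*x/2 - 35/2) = (x + 7/4)/(x + 7)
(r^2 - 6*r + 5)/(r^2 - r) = (r - 5)/r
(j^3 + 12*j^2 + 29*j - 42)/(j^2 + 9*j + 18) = (j^2 + 6*j - 7)/(j + 3)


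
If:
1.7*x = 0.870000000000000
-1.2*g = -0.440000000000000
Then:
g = 0.37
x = 0.51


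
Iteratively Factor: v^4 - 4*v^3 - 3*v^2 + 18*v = (v - 3)*(v^3 - v^2 - 6*v) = (v - 3)^2*(v^2 + 2*v) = (v - 3)^2*(v + 2)*(v)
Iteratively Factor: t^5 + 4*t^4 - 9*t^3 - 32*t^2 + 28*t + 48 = (t + 1)*(t^4 + 3*t^3 - 12*t^2 - 20*t + 48) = (t - 2)*(t + 1)*(t^3 + 5*t^2 - 2*t - 24) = (t - 2)*(t + 1)*(t + 4)*(t^2 + t - 6) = (t - 2)*(t + 1)*(t + 3)*(t + 4)*(t - 2)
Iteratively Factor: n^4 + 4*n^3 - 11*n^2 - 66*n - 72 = (n + 3)*(n^3 + n^2 - 14*n - 24) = (n - 4)*(n + 3)*(n^2 + 5*n + 6) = (n - 4)*(n + 2)*(n + 3)*(n + 3)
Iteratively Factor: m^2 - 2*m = (m)*(m - 2)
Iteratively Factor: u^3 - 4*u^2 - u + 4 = (u + 1)*(u^2 - 5*u + 4) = (u - 4)*(u + 1)*(u - 1)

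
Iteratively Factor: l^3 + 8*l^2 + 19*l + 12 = (l + 1)*(l^2 + 7*l + 12) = (l + 1)*(l + 3)*(l + 4)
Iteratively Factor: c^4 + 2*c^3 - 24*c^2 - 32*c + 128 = (c + 4)*(c^3 - 2*c^2 - 16*c + 32) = (c - 2)*(c + 4)*(c^2 - 16) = (c - 2)*(c + 4)^2*(c - 4)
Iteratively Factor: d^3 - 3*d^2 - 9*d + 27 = (d - 3)*(d^2 - 9) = (d - 3)^2*(d + 3)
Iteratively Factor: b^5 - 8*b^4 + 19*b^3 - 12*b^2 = (b)*(b^4 - 8*b^3 + 19*b^2 - 12*b) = b*(b - 4)*(b^3 - 4*b^2 + 3*b) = b*(b - 4)*(b - 1)*(b^2 - 3*b) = b*(b - 4)*(b - 3)*(b - 1)*(b)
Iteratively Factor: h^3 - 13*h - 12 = (h + 1)*(h^2 - h - 12) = (h + 1)*(h + 3)*(h - 4)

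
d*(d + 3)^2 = d^3 + 6*d^2 + 9*d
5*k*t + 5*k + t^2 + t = (5*k + t)*(t + 1)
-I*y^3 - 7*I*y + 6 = (y - 3*I)*(y + 2*I)*(-I*y + 1)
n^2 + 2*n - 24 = (n - 4)*(n + 6)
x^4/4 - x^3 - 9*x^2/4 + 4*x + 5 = (x/2 + 1/2)*(x/2 + 1)*(x - 5)*(x - 2)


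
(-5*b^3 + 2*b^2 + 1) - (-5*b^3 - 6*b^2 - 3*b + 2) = 8*b^2 + 3*b - 1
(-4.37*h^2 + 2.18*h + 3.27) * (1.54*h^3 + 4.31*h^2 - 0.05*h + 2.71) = -6.7298*h^5 - 15.4775*h^4 + 14.6501*h^3 + 2.142*h^2 + 5.7443*h + 8.8617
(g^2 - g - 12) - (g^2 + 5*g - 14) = 2 - 6*g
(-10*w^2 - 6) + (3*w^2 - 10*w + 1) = -7*w^2 - 10*w - 5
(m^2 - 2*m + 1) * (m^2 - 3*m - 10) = m^4 - 5*m^3 - 3*m^2 + 17*m - 10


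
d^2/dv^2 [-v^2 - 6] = -2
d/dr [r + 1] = 1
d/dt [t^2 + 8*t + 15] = 2*t + 8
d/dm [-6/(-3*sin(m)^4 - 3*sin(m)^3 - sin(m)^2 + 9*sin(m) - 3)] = 6*(-12*sin(m)^3 - 9*sin(m)^2 - 2*sin(m) + 9)*cos(m)/(3*sin(m)^4 + 3*sin(m)^3 + sin(m)^2 - 9*sin(m) + 3)^2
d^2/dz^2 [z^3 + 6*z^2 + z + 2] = 6*z + 12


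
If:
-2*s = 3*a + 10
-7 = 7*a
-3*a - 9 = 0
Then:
No Solution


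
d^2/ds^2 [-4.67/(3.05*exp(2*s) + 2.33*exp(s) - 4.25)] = (-4.67*(6.1*exp(s) + 2.33)*(12.2*exp(s) + 4.66)*exp(s) + (56.974*exp(s) + 10.8811)*(3.05*exp(2*s) + 2.33*exp(s) - 4.25))*exp(s)/(3.05*exp(2*s) + 2.33*exp(s) - 4.25)^3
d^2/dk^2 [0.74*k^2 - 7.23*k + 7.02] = 1.48000000000000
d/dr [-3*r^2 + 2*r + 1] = 2 - 6*r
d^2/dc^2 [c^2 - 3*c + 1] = 2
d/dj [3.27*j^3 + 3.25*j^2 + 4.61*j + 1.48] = 9.81*j^2 + 6.5*j + 4.61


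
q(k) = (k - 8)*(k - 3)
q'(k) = 2*k - 11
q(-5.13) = 106.75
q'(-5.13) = -21.26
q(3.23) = -1.10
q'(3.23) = -4.54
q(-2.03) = 50.45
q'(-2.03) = -15.06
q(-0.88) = 34.45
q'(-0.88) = -12.76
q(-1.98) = 49.70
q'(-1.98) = -14.96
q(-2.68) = 60.66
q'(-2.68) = -16.36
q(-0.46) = 29.27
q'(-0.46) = -11.92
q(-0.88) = 34.45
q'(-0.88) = -12.76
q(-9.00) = 204.00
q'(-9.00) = -29.00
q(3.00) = 0.00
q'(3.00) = -5.00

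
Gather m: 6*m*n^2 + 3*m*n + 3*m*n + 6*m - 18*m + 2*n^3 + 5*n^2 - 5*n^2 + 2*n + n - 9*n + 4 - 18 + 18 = m*(6*n^2 + 6*n - 12) + 2*n^3 - 6*n + 4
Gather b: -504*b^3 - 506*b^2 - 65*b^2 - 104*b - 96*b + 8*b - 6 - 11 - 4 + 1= -504*b^3 - 571*b^2 - 192*b - 20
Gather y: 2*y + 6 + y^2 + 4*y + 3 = y^2 + 6*y + 9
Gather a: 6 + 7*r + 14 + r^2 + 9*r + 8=r^2 + 16*r + 28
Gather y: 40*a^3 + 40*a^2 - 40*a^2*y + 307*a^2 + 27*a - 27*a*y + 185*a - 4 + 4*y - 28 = 40*a^3 + 347*a^2 + 212*a + y*(-40*a^2 - 27*a + 4) - 32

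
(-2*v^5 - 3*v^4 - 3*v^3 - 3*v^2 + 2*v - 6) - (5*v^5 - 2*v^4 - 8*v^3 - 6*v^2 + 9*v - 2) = -7*v^5 - v^4 + 5*v^3 + 3*v^2 - 7*v - 4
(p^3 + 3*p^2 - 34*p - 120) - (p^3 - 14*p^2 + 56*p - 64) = 17*p^2 - 90*p - 56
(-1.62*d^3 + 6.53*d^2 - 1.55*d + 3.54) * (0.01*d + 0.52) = -0.0162*d^4 - 0.7771*d^3 + 3.3801*d^2 - 0.7706*d + 1.8408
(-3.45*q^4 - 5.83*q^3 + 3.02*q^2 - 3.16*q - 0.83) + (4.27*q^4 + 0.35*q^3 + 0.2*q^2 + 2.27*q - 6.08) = 0.819999999999999*q^4 - 5.48*q^3 + 3.22*q^2 - 0.89*q - 6.91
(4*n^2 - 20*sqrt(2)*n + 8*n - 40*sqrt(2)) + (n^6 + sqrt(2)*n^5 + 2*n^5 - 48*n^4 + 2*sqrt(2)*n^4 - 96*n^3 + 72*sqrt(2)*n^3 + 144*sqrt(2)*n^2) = n^6 + sqrt(2)*n^5 + 2*n^5 - 48*n^4 + 2*sqrt(2)*n^4 - 96*n^3 + 72*sqrt(2)*n^3 + 4*n^2 + 144*sqrt(2)*n^2 - 20*sqrt(2)*n + 8*n - 40*sqrt(2)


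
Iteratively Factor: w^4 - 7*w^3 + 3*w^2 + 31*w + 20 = (w - 4)*(w^3 - 3*w^2 - 9*w - 5) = (w - 5)*(w - 4)*(w^2 + 2*w + 1) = (w - 5)*(w - 4)*(w + 1)*(w + 1)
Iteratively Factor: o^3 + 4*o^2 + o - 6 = (o + 3)*(o^2 + o - 2) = (o - 1)*(o + 3)*(o + 2)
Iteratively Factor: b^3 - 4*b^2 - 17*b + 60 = (b - 3)*(b^2 - b - 20) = (b - 3)*(b + 4)*(b - 5)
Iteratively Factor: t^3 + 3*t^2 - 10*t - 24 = (t + 4)*(t^2 - t - 6) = (t + 2)*(t + 4)*(t - 3)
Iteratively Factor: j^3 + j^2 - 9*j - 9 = (j + 3)*(j^2 - 2*j - 3) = (j + 1)*(j + 3)*(j - 3)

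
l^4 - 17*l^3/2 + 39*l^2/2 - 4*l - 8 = (l - 4)^2*(l - 1)*(l + 1/2)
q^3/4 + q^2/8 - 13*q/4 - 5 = (q/4 + 1/2)*(q - 4)*(q + 5/2)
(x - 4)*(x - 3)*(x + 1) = x^3 - 6*x^2 + 5*x + 12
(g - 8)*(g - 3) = g^2 - 11*g + 24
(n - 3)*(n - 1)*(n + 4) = n^3 - 13*n + 12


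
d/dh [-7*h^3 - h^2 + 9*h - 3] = -21*h^2 - 2*h + 9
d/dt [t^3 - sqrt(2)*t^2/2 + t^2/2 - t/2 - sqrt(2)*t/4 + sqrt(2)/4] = 3*t^2 - sqrt(2)*t + t - 1/2 - sqrt(2)/4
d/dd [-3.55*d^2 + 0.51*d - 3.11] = 0.51 - 7.1*d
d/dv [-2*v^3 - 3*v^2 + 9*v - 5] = -6*v^2 - 6*v + 9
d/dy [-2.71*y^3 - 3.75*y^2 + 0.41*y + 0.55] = -8.13*y^2 - 7.5*y + 0.41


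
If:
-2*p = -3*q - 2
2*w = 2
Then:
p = 3*q/2 + 1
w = 1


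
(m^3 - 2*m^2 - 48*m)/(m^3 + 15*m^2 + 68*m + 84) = m*(m - 8)/(m^2 + 9*m + 14)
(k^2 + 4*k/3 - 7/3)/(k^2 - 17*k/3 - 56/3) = (k - 1)/(k - 8)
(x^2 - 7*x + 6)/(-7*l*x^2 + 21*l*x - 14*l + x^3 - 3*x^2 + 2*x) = (x - 6)/(-7*l*x + 14*l + x^2 - 2*x)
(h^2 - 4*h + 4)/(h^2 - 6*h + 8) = (h - 2)/(h - 4)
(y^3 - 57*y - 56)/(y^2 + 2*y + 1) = (y^2 - y - 56)/(y + 1)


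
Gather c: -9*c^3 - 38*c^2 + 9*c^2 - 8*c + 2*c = -9*c^3 - 29*c^2 - 6*c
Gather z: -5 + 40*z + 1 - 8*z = 32*z - 4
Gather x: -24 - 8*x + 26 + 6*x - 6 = -2*x - 4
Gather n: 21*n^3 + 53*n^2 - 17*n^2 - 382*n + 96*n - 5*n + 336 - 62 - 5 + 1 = 21*n^3 + 36*n^2 - 291*n + 270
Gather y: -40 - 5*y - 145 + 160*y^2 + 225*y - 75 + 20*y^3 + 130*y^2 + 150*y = 20*y^3 + 290*y^2 + 370*y - 260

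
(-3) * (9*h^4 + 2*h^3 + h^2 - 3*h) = -27*h^4 - 6*h^3 - 3*h^2 + 9*h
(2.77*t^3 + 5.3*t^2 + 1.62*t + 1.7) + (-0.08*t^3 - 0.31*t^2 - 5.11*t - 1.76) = 2.69*t^3 + 4.99*t^2 - 3.49*t - 0.0600000000000001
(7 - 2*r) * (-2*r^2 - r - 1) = 4*r^3 - 12*r^2 - 5*r - 7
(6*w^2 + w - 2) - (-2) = 6*w^2 + w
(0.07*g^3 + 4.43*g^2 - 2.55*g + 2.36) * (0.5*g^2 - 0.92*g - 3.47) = 0.035*g^5 + 2.1506*g^4 - 5.5935*g^3 - 11.8461*g^2 + 6.6773*g - 8.1892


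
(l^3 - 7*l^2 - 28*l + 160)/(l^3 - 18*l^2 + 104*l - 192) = (l + 5)/(l - 6)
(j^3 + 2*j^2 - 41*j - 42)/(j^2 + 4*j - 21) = (j^2 - 5*j - 6)/(j - 3)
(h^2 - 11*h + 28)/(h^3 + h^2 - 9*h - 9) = (h^2 - 11*h + 28)/(h^3 + h^2 - 9*h - 9)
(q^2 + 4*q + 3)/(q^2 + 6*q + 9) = (q + 1)/(q + 3)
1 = 1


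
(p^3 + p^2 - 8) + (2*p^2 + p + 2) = p^3 + 3*p^2 + p - 6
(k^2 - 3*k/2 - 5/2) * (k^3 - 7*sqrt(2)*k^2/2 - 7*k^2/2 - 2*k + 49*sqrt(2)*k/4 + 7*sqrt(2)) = k^5 - 5*k^4 - 7*sqrt(2)*k^4/2 + 3*k^3/4 + 35*sqrt(2)*k^3/2 - 21*sqrt(2)*k^2/8 + 47*k^2/4 - 329*sqrt(2)*k/8 + 5*k - 35*sqrt(2)/2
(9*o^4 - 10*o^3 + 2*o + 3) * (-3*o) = -27*o^5 + 30*o^4 - 6*o^2 - 9*o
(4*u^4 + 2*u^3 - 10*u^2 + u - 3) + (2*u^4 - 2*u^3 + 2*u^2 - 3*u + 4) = 6*u^4 - 8*u^2 - 2*u + 1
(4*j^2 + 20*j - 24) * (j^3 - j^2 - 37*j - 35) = 4*j^5 + 16*j^4 - 192*j^3 - 856*j^2 + 188*j + 840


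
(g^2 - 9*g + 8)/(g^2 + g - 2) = (g - 8)/(g + 2)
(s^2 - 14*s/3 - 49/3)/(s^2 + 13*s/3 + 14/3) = (s - 7)/(s + 2)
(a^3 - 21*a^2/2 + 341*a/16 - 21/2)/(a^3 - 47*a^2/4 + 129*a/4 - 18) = (a - 7/4)/(a - 3)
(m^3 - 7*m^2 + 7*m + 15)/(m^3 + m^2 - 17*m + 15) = (m^2 - 4*m - 5)/(m^2 + 4*m - 5)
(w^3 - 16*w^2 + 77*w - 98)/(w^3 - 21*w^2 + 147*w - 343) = (w - 2)/(w - 7)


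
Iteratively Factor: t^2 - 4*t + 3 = (t - 1)*(t - 3)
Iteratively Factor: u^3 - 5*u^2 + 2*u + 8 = (u + 1)*(u^2 - 6*u + 8) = (u - 2)*(u + 1)*(u - 4)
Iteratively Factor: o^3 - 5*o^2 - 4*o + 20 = (o - 5)*(o^2 - 4) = (o - 5)*(o - 2)*(o + 2)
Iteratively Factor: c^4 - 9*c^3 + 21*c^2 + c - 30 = (c - 3)*(c^3 - 6*c^2 + 3*c + 10) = (c - 3)*(c - 2)*(c^2 - 4*c - 5) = (c - 3)*(c - 2)*(c + 1)*(c - 5)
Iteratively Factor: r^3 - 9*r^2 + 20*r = (r)*(r^2 - 9*r + 20) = r*(r - 5)*(r - 4)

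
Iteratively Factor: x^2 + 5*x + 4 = (x + 4)*(x + 1)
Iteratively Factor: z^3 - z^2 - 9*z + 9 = (z - 3)*(z^2 + 2*z - 3) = (z - 3)*(z - 1)*(z + 3)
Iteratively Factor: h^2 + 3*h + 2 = (h + 2)*(h + 1)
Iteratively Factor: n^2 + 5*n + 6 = (n + 2)*(n + 3)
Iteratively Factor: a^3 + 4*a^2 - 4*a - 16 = (a + 2)*(a^2 + 2*a - 8) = (a + 2)*(a + 4)*(a - 2)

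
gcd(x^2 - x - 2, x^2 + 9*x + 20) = 1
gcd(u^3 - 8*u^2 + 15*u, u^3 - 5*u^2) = u^2 - 5*u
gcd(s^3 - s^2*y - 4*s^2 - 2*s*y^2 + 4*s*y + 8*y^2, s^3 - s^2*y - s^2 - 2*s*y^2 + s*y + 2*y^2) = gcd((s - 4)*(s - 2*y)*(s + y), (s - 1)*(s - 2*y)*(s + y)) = -s^2 + s*y + 2*y^2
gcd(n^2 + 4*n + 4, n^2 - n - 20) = 1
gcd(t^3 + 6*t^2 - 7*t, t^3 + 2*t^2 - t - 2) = t - 1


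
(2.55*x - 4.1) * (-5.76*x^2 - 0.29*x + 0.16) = -14.688*x^3 + 22.8765*x^2 + 1.597*x - 0.656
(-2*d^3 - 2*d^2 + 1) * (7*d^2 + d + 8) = -14*d^5 - 16*d^4 - 18*d^3 - 9*d^2 + d + 8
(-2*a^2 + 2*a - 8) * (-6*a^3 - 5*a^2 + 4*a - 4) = 12*a^5 - 2*a^4 + 30*a^3 + 56*a^2 - 40*a + 32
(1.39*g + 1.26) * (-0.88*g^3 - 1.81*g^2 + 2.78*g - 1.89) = -1.2232*g^4 - 3.6247*g^3 + 1.5836*g^2 + 0.8757*g - 2.3814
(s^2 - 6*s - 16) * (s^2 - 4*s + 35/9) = s^4 - 10*s^3 + 107*s^2/9 + 122*s/3 - 560/9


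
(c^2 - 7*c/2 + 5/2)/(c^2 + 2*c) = (2*c^2 - 7*c + 5)/(2*c*(c + 2))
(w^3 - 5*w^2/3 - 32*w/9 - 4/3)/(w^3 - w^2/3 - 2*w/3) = (w^2 - 7*w/3 - 2)/(w*(w - 1))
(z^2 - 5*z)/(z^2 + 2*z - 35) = z/(z + 7)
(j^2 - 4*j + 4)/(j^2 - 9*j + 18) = (j^2 - 4*j + 4)/(j^2 - 9*j + 18)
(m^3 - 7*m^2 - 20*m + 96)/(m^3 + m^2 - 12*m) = (m - 8)/m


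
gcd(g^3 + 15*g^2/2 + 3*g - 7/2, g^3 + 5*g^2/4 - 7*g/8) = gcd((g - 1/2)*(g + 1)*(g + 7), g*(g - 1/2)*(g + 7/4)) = g - 1/2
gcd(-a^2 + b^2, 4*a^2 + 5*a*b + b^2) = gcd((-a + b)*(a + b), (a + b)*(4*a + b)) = a + b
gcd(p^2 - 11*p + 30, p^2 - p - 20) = p - 5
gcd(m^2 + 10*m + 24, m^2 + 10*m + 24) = m^2 + 10*m + 24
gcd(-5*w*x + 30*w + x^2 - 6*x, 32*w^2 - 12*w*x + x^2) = 1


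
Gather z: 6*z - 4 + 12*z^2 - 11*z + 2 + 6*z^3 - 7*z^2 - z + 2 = 6*z^3 + 5*z^2 - 6*z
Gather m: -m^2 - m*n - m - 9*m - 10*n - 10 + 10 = -m^2 + m*(-n - 10) - 10*n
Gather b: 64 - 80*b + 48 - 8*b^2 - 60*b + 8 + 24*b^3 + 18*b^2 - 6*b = 24*b^3 + 10*b^2 - 146*b + 120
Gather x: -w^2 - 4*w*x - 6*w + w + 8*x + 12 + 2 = -w^2 - 5*w + x*(8 - 4*w) + 14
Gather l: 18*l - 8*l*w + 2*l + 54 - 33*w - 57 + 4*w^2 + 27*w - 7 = l*(20 - 8*w) + 4*w^2 - 6*w - 10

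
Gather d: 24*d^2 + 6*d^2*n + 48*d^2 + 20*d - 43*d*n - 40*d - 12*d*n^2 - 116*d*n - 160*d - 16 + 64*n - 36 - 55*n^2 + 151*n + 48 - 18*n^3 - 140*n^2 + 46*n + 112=d^2*(6*n + 72) + d*(-12*n^2 - 159*n - 180) - 18*n^3 - 195*n^2 + 261*n + 108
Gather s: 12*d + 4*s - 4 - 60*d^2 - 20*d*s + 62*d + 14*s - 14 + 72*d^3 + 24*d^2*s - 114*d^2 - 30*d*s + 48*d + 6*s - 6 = 72*d^3 - 174*d^2 + 122*d + s*(24*d^2 - 50*d + 24) - 24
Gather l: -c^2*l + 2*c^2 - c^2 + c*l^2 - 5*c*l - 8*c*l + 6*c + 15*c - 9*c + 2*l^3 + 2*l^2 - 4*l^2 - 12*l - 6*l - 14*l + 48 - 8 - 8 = c^2 + 12*c + 2*l^3 + l^2*(c - 2) + l*(-c^2 - 13*c - 32) + 32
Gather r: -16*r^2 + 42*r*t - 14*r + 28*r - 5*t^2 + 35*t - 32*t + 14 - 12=-16*r^2 + r*(42*t + 14) - 5*t^2 + 3*t + 2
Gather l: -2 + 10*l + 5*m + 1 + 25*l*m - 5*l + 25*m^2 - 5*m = l*(25*m + 5) + 25*m^2 - 1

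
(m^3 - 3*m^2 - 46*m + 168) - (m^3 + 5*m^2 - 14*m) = -8*m^2 - 32*m + 168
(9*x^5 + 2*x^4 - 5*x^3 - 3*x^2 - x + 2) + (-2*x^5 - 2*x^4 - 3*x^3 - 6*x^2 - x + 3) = 7*x^5 - 8*x^3 - 9*x^2 - 2*x + 5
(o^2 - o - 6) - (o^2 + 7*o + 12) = -8*o - 18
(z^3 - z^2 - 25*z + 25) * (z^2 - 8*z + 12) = z^5 - 9*z^4 - 5*z^3 + 213*z^2 - 500*z + 300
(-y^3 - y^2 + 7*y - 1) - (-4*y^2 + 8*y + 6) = -y^3 + 3*y^2 - y - 7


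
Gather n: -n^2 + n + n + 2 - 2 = -n^2 + 2*n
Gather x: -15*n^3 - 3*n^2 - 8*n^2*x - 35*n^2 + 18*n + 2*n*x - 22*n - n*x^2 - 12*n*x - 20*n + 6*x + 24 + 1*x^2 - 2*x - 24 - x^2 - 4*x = -15*n^3 - 38*n^2 - n*x^2 - 24*n + x*(-8*n^2 - 10*n)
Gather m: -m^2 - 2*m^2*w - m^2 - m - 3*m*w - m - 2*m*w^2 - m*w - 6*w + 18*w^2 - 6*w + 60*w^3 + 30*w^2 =m^2*(-2*w - 2) + m*(-2*w^2 - 4*w - 2) + 60*w^3 + 48*w^2 - 12*w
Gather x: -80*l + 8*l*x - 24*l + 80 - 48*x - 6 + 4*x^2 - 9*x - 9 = -104*l + 4*x^2 + x*(8*l - 57) + 65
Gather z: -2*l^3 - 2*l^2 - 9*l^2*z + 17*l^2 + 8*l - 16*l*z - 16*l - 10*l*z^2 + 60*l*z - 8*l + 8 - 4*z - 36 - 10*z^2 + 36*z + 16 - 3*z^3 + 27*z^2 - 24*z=-2*l^3 + 15*l^2 - 16*l - 3*z^3 + z^2*(17 - 10*l) + z*(-9*l^2 + 44*l + 8) - 12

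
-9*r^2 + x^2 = (-3*r + x)*(3*r + x)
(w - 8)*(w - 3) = w^2 - 11*w + 24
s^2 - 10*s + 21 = (s - 7)*(s - 3)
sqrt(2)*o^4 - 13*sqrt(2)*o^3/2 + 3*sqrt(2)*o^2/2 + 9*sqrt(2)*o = o*(o - 6)*(o - 3/2)*(sqrt(2)*o + sqrt(2))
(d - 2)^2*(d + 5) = d^3 + d^2 - 16*d + 20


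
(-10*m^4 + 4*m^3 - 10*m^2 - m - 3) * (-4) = 40*m^4 - 16*m^3 + 40*m^2 + 4*m + 12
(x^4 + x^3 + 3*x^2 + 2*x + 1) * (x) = x^5 + x^4 + 3*x^3 + 2*x^2 + x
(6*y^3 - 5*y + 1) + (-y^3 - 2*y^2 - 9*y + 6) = 5*y^3 - 2*y^2 - 14*y + 7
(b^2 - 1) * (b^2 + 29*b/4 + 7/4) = b^4 + 29*b^3/4 + 3*b^2/4 - 29*b/4 - 7/4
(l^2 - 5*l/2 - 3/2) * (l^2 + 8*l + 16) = l^4 + 11*l^3/2 - 11*l^2/2 - 52*l - 24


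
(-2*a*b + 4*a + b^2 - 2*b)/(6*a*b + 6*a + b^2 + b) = (-2*a*b + 4*a + b^2 - 2*b)/(6*a*b + 6*a + b^2 + b)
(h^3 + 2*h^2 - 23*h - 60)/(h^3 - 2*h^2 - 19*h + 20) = (h + 3)/(h - 1)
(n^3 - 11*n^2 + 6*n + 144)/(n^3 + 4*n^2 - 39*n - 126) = (n - 8)/(n + 7)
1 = 1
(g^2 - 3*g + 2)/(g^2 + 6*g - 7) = (g - 2)/(g + 7)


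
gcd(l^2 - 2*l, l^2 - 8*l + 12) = l - 2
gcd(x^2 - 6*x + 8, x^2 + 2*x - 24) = x - 4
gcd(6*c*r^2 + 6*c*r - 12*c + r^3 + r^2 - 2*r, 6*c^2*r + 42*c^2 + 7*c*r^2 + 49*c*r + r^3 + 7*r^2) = 6*c + r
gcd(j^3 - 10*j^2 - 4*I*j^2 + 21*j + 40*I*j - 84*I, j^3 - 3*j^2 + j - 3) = j - 3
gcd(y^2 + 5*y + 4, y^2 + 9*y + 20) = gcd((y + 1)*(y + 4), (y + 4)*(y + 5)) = y + 4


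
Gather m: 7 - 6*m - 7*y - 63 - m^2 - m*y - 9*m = -m^2 + m*(-y - 15) - 7*y - 56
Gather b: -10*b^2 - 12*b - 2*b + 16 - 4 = -10*b^2 - 14*b + 12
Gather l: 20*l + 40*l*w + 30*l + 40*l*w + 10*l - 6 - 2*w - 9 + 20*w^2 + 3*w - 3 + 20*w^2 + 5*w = l*(80*w + 60) + 40*w^2 + 6*w - 18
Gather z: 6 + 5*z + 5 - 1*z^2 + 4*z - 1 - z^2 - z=-2*z^2 + 8*z + 10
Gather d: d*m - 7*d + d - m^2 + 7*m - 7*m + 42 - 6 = d*(m - 6) - m^2 + 36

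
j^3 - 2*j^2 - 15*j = j*(j - 5)*(j + 3)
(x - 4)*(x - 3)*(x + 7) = x^3 - 37*x + 84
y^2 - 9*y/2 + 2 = (y - 4)*(y - 1/2)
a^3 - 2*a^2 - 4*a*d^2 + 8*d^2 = (a - 2)*(a - 2*d)*(a + 2*d)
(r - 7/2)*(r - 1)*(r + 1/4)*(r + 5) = r^4 + 3*r^3/4 - 151*r^2/8 + 51*r/4 + 35/8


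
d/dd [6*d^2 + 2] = 12*d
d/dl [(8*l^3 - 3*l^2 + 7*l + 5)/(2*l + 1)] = (32*l^3 + 18*l^2 - 6*l - 3)/(4*l^2 + 4*l + 1)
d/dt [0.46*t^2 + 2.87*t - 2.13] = 0.92*t + 2.87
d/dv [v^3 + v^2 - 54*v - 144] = 3*v^2 + 2*v - 54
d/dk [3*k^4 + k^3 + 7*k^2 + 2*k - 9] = 12*k^3 + 3*k^2 + 14*k + 2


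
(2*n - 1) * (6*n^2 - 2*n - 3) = 12*n^3 - 10*n^2 - 4*n + 3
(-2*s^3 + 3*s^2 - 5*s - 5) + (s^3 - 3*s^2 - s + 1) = -s^3 - 6*s - 4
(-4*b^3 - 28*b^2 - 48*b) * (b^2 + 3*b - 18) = -4*b^5 - 40*b^4 - 60*b^3 + 360*b^2 + 864*b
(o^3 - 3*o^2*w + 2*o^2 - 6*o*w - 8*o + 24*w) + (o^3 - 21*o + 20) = 2*o^3 - 3*o^2*w + 2*o^2 - 6*o*w - 29*o + 24*w + 20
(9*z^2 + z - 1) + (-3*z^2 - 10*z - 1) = 6*z^2 - 9*z - 2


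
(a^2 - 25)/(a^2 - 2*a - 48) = (25 - a^2)/(-a^2 + 2*a + 48)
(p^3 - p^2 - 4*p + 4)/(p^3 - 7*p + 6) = (p + 2)/(p + 3)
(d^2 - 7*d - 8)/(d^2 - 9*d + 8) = (d + 1)/(d - 1)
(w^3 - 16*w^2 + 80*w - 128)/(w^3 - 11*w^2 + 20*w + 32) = (w - 4)/(w + 1)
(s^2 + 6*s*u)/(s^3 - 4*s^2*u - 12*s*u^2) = (s + 6*u)/(s^2 - 4*s*u - 12*u^2)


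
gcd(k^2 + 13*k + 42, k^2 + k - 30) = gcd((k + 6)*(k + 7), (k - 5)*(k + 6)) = k + 6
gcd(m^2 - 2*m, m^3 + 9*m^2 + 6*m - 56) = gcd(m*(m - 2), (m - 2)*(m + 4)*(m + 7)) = m - 2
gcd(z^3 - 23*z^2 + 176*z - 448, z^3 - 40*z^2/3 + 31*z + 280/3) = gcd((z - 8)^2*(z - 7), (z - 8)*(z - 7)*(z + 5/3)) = z^2 - 15*z + 56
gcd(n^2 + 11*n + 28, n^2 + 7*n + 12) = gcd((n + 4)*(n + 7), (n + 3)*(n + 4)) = n + 4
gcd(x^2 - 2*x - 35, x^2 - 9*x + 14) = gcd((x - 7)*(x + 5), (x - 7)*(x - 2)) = x - 7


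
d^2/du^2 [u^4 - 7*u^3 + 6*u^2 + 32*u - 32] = 12*u^2 - 42*u + 12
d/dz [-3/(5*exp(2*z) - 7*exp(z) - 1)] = (30*exp(z) - 21)*exp(z)/(-5*exp(2*z) + 7*exp(z) + 1)^2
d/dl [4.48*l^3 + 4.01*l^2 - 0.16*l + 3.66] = 13.44*l^2 + 8.02*l - 0.16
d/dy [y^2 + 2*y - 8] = 2*y + 2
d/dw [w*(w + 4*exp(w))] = w*(4*exp(w) + 1) + w + 4*exp(w)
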